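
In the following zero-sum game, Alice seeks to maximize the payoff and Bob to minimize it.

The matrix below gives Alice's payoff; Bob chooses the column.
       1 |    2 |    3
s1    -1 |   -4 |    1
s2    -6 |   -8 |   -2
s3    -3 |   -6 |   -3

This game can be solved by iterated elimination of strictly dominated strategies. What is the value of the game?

-4

Column 1 is strictly dominated by 2 for Bob (-4<-1, -8<-6, -6<-3); eliminate 1.
Row s2 is strictly dominated by row s1 (-4>-8, 1>-2); eliminate s2.
Row s3 is strictly dominated by row s1 (-4>-6, 1>-3); eliminate s3.
Column 3 is strictly dominated by 2 for Bob (-4<1); eliminate 3.
Only (s1, 2) remains, with payoff -4.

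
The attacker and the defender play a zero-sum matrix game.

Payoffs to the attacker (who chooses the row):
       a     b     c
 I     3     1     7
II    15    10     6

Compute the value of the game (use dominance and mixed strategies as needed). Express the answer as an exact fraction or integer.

Column a is strictly dominated by b for the defender (it gives the attacker more in every row).
The remaining 2×2 game on (I, II) × (b, c) has no saddle point. Let the attacker play I with probability p; indifference gives p + 10(1−p) = 7p + 6(1−p), so p = 2/5.
Similarly the defender's optimal q on b is 1/10, and the value is 1·(1/10) + (7)·(9/10) = 32/5.

32/5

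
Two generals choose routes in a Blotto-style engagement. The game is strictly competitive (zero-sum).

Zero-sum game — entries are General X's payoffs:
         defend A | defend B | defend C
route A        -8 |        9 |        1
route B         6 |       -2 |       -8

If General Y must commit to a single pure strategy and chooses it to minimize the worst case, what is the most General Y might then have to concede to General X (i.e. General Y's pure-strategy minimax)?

The worst case (largest entry) in each column is defend A: 6, defend B: 9, defend C: 1.
The best (smallest) of these is 1.

1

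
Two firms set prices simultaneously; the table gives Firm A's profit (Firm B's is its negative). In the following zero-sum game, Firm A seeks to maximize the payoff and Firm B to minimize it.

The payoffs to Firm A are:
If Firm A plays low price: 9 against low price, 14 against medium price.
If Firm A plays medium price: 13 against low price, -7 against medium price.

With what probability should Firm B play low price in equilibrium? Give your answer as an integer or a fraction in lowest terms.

Row minima are 9 and -7, so Firm A's maximin is 9; column maxima are 13 and 14, so Firm B's minimax is 13. These differ, so the equilibrium is in mixed strategies.
Let Firm B play low price with probability q. Firm A is indifferent when 9q + 14(1−q) = 13q − 7(1−q), giving q = 21/25.

21/25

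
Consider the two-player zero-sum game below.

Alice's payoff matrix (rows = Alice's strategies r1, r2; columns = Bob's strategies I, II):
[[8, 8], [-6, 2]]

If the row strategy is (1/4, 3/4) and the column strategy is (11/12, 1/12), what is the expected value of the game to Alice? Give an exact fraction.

-2

Against (11/12, 1/12), each row's expected payoff is r1: 8; r2: -16/3.
Taking the (1/4, 3/4)-weighted average: (1/4)·(8) + (3/4)·(-16/3) = -2.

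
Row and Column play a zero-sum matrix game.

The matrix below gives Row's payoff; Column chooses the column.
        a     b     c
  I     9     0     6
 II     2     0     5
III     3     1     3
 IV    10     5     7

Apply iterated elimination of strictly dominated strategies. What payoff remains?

5

Column a is strictly dominated by b for Column (0<9, 0<2, 1<3, 5<10); eliminate a.
Column c is strictly dominated by b for Column (0<6, 0<5, 1<3, 5<7); eliminate c.
Row III is strictly dominated by row IV (5>1); eliminate III.
Row I is strictly dominated by row IV (5>0); eliminate I.
Row II is strictly dominated by row IV (5>0); eliminate II.
Only (IV, b) remains, with payoff 5.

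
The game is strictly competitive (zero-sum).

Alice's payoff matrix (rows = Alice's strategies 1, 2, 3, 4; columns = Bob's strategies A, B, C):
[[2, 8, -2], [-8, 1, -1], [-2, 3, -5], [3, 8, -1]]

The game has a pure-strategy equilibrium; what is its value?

Row minima: -2, -8, -5, -1 → Alice's maximin is -1.
Column maxima: 3, 8, -1 → Bob's minimax is -1.
They coincide at (4, C), so the value is -1.

-1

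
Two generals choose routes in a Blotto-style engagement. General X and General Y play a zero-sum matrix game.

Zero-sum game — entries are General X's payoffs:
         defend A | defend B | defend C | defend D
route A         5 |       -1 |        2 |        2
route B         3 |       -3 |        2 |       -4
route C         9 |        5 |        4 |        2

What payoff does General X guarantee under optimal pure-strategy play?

Row minima: -1, -4, 2 → General X's maximin is 2.
Column maxima: 9, 5, 4, 2 → General Y's minimax is 2.
They coincide at (route C, defend D), so the value is 2.

2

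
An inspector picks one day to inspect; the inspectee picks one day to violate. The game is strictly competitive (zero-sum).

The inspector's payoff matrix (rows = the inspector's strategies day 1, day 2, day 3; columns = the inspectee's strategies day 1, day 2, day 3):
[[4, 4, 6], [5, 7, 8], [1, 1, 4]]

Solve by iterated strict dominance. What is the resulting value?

Row day 1 is strictly dominated by row day 2 (5>4, 7>4, 8>6); eliminate day 1.
Row day 3 is strictly dominated by row day 2 (5>1, 7>1, 8>4); eliminate day 3.
Column day 2 is strictly dominated by day 1 for the inspectee (5<7); eliminate day 2.
Column day 3 is strictly dominated by day 1 for the inspectee (5<8); eliminate day 3.
Only (day 2, day 1) remains, with payoff 5.

5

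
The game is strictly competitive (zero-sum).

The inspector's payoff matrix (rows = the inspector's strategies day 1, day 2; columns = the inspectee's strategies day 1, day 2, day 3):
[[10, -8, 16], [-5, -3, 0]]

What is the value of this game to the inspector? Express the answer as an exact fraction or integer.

Column day 3 is strictly dominated by day 1 for the inspectee (it gives the inspector more in every row).
The remaining 2×2 game on (day 1, day 2) × (day 1, day 2) has no saddle point. Let the inspector play day 1 with probability p; indifference gives 10p − 5(1−p) = −8p − 3(1−p), so p = 1/10.
Similarly the inspectee's optimal q on day 1 is 1/4, and the value is 10·(1/4) + (-8)·(3/4) = -7/2.

-7/2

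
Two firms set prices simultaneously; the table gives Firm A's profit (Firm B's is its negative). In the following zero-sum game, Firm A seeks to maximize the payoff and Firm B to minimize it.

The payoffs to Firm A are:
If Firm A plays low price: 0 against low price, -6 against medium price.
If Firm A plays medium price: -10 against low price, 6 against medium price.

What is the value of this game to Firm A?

-30/11

Row minima are -6 and -10, so Firm A's maximin is -6; column maxima are 0 and 6, so Firm B's minimax is 0. These differ, so the equilibrium is in mixed strategies.
Let Firm A play low price with probability p. Firm B is indifferent when −10(1−p) = −6p + 6(1−p), giving p = 8/11.
Let Firm B play low price with probability q. Firm A is indifferent when −6(1−q) = −10q + 6(1−q), giving q = 6/11.
The value is 0·(6/11) + (-6)·(5/11) = -30/11.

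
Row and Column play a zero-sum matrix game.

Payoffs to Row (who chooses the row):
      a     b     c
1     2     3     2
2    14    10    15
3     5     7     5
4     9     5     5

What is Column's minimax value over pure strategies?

10

The worst case (largest entry) in each column is a: 14, b: 10, c: 15.
The best (smallest) of these is 10.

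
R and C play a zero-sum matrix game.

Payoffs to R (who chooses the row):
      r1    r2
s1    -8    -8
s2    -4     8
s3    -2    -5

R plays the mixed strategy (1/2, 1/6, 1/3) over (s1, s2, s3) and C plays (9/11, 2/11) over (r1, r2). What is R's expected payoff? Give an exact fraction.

Against (9/11, 2/11), each row's expected payoff is s1: -8; s2: -20/11; s3: -28/11.
Taking the (1/2, 1/6, 1/3)-weighted average: (1/2)·(-8) + (1/6)·(-20/11) + (1/3)·(-28/11) = -170/33.

-170/33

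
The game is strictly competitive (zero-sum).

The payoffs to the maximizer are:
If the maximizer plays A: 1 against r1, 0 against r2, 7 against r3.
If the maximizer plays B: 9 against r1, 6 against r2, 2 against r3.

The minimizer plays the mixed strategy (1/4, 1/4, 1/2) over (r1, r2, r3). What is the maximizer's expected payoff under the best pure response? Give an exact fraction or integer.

A: (1)·(1/4) + (0)·(1/4) + (7)·(1/2) = 15/4.
B: (9)·(1/4) + (6)·(1/4) + (2)·(1/2) = 19/4.
The best pure response is B with expected payoff 19/4.

19/4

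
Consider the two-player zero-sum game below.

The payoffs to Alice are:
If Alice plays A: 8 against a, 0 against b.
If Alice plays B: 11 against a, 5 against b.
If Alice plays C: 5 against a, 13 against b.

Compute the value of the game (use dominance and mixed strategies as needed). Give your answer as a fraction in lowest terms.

Row A is strictly dominated by row B, so Alice never plays it.
The remaining 2×2 game on (B, C) × (a, b) has no saddle point. Let Alice play B with probability p; indifference gives 11p + 5(1−p) = 5p + 13(1−p), so p = 4/7.
Similarly Bob's optimal q on a is 4/7, and the value is 11·(4/7) + (5)·(3/7) = 59/7.

59/7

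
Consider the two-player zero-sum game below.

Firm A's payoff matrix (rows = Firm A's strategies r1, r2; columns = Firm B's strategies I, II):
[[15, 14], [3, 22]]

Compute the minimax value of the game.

72/5

Row minima are 14 and 3, so Firm A's maximin is 14; column maxima are 15 and 22, so Firm B's minimax is 15. These differ, so the equilibrium is in mixed strategies.
Let Firm A play r1 with probability p. Firm B is indifferent when 15p + 3(1−p) = 14p + 22(1−p), giving p = 19/20.
Let Firm B play I with probability q. Firm A is indifferent when 15q + 14(1−q) = 3q + 22(1−q), giving q = 2/5.
The value is 15·(2/5) + (14)·(3/5) = 72/5.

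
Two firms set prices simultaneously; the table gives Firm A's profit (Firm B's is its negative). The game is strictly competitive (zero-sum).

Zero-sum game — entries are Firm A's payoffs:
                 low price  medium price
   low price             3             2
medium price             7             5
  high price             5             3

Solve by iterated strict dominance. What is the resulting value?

5

Column low price is strictly dominated by medium price for Firm B (2<3, 5<7, 3<5); eliminate low price.
Row low price is strictly dominated by row medium price (5>2); eliminate low price.
Row high price is strictly dominated by row medium price (5>3); eliminate high price.
Only (medium price, medium price) remains, with payoff 5.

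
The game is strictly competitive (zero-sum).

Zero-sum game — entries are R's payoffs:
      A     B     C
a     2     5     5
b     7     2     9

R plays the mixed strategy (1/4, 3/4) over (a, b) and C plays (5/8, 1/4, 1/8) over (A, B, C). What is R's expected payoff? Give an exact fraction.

169/32

Against (5/8, 1/4, 1/8), each row's expected payoff is a: 25/8; b: 6.
Taking the (1/4, 3/4)-weighted average: (1/4)·(25/8) + (3/4)·(6) = 169/32.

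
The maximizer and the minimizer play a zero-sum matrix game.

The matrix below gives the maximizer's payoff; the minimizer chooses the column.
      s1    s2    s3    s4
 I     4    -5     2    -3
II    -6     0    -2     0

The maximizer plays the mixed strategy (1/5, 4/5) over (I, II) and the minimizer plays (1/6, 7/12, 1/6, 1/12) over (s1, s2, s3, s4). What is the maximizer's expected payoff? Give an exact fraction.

-3/2

Against (1/6, 7/12, 1/6, 1/12), each row's expected payoff is I: -13/6; II: -4/3.
Taking the (1/5, 4/5)-weighted average: (1/5)·(-13/6) + (4/5)·(-4/3) = -3/2.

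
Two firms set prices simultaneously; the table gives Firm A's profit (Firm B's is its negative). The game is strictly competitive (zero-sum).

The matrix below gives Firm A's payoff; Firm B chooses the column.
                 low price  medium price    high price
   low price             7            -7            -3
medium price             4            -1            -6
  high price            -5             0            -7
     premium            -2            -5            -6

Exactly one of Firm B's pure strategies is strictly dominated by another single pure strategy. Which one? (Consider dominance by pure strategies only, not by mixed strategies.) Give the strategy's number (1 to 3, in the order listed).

1

Firm B prefers columns that give Firm A less. Compare low price with high price: -3 < 7, -6 < 4, -7 < -5, -6 < -2.
So high price strictly dominates low price for Firm B; low price is strictly dominated.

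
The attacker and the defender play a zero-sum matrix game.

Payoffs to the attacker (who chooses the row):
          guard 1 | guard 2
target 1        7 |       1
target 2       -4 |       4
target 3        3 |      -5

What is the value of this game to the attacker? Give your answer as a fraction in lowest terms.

16/7

Row target 3 is strictly dominated by row target 1, so the attacker never plays it.
The remaining 2×2 game on (target 1, target 2) × (guard 1, guard 2) has no saddle point. Let the attacker play target 1 with probability p; indifference gives 7p − 4(1−p) = p + 4(1−p), so p = 4/7.
Similarly the defender's optimal q on guard 1 is 3/14, and the value is 7·(3/14) + (1)·(11/14) = 16/7.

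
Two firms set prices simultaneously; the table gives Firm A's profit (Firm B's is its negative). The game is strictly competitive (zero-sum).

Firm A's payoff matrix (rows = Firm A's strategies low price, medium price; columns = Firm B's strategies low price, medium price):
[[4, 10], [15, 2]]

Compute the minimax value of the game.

142/19

Row minima are 4 and 2, so Firm A's maximin is 4; column maxima are 15 and 10, so Firm B's minimax is 10. These differ, so the equilibrium is in mixed strategies.
Let Firm A play low price with probability p. Firm B is indifferent when 4p + 15(1−p) = 10p + 2(1−p), giving p = 13/19.
Let Firm B play low price with probability q. Firm A is indifferent when 4q + 10(1−q) = 15q + 2(1−q), giving q = 8/19.
The value is 4·(8/19) + (10)·(11/19) = 142/19.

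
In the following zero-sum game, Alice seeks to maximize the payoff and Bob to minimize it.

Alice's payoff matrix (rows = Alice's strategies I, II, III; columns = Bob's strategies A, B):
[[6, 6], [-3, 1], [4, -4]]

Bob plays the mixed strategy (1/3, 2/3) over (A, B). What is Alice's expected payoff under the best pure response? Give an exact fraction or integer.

I: (6)·(1/3) + (6)·(2/3) = 6.
II: (-3)·(1/3) + (1)·(2/3) = -1/3.
III: (4)·(1/3) + (-4)·(2/3) = -4/3.
The best pure response is I with expected payoff 6.

6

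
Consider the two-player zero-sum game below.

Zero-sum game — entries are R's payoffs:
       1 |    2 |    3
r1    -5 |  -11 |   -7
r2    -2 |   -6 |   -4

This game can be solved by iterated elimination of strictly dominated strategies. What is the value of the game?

Row r1 is strictly dominated by row r2 (-2>-5, -6>-11, -4>-7); eliminate r1.
Column 3 is strictly dominated by 2 for C (-6<-4); eliminate 3.
Column 1 is strictly dominated by 2 for C (-6<-2); eliminate 1.
Only (r2, 2) remains, with payoff -6.

-6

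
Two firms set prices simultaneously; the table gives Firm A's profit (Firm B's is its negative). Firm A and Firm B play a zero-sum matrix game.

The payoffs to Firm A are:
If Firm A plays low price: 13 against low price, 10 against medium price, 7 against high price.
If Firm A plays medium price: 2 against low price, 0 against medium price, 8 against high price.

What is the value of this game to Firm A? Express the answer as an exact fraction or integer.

80/11

Column low price is strictly dominated by medium price for Firm B (it gives Firm A more in every row).
The remaining 2×2 game on (low price, medium price) × (medium price, high price) has no saddle point. Let Firm A play low price with probability p; indifference gives 10p = 7p + 8(1−p), so p = 8/11.
Similarly Firm B's optimal q on medium price is 1/11, and the value is 10·(1/11) + (7)·(10/11) = 80/11.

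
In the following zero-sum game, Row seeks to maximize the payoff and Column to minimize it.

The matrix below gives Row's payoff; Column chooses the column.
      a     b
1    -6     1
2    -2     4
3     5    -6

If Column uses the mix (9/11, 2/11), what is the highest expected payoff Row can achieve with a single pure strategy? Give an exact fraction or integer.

3

1: (-6)·(9/11) + (1)·(2/11) = -52/11.
2: (-2)·(9/11) + (4)·(2/11) = -10/11.
3: (5)·(9/11) + (-6)·(2/11) = 3.
The best pure response is 3 with expected payoff 3.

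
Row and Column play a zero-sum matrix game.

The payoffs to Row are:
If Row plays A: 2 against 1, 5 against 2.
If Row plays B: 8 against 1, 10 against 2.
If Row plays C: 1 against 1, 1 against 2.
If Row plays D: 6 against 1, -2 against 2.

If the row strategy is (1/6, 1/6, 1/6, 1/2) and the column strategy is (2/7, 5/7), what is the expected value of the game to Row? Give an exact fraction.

Against (2/7, 5/7), each row's expected payoff is A: 29/7; B: 66/7; C: 1; D: 2/7.
Taking the (1/6, 1/6, 1/6, 1/2)-weighted average: (1/6)·(29/7) + (1/6)·(66/7) + (1/6)·(1) + (1/2)·(2/7) = 18/7.

18/7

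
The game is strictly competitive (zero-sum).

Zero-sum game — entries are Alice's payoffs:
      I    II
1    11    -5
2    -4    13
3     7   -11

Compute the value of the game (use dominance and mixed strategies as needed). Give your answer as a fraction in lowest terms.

41/11

Row 3 is strictly dominated by row 1, so Alice never plays it.
The remaining 2×2 game on (1, 2) × (I, II) has no saddle point. Let Alice play 1 with probability p; indifference gives 11p − 4(1−p) = −5p + 13(1−p), so p = 17/33.
Similarly Bob's optimal q on I is 6/11, and the value is 11·(6/11) + (-5)·(5/11) = 41/11.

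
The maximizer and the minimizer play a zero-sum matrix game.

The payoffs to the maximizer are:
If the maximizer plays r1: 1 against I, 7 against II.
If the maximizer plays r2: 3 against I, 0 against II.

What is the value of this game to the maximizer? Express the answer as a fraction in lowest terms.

7/3

Row minima are 1 and 0, so the maximizer's maximin is 1; column maxima are 3 and 7, so the minimizer's minimax is 3. These differ, so the equilibrium is in mixed strategies.
Let the maximizer play r1 with probability p. The minimizer is indifferent when p + 3(1−p) = 7p, giving p = 1/3.
Let the minimizer play I with probability q. The maximizer is indifferent when q + 7(1−q) = 3q, giving q = 7/9.
The value is 1·(7/9) + (7)·(2/9) = 7/3.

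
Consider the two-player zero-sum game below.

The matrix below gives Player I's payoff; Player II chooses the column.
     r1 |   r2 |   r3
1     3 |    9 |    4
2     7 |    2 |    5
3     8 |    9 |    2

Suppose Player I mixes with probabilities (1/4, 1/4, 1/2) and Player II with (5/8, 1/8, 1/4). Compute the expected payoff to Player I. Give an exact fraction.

185/32

Against (5/8, 1/8, 1/4), each row's expected payoff is 1: 4; 2: 47/8; 3: 53/8.
Taking the (1/4, 1/4, 1/2)-weighted average: (1/4)·(4) + (1/4)·(47/8) + (1/2)·(53/8) = 185/32.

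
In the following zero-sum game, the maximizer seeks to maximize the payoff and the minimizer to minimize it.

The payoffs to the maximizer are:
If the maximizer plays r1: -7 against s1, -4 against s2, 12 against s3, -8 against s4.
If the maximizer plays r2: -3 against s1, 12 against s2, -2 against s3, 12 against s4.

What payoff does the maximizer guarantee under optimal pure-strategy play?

-3

Row minima: -8, -3 → the maximizer's maximin is -3.
Column maxima: -3, 12, 12, 12 → the minimizer's minimax is -3.
They coincide at (r2, s1), so the value is -3.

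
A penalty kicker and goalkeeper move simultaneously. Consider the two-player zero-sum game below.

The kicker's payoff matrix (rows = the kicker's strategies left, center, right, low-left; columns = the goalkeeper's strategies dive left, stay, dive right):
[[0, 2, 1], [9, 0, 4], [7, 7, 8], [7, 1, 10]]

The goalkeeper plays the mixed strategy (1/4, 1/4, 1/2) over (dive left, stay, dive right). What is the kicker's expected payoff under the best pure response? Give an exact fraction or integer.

left: (0)·(1/4) + (2)·(1/4) + (1)·(1/2) = 1.
center: (9)·(1/4) + (0)·(1/4) + (4)·(1/2) = 17/4.
right: (7)·(1/4) + (7)·(1/4) + (8)·(1/2) = 15/2.
low-left: (7)·(1/4) + (1)·(1/4) + (10)·(1/2) = 7.
The best pure response is right with expected payoff 15/2.

15/2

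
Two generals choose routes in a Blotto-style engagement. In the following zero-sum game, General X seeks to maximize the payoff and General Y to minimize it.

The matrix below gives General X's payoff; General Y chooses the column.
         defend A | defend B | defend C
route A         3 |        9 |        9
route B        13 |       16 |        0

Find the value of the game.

Column defend B is strictly dominated by defend A for General Y (it gives General X more in every row).
The remaining 2×2 game on (route A, route B) × (defend A, defend C) has no saddle point. Let General X play route A with probability p; indifference gives 3p + 13(1−p) = 9p, so p = 13/19.
Similarly General Y's optimal q on defend A is 9/19, and the value is 3·(9/19) + (9)·(10/19) = 117/19.

117/19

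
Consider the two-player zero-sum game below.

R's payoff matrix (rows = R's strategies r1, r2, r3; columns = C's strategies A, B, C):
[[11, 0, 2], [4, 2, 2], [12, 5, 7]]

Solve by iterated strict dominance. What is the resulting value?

Row r2 is strictly dominated by row r3 (12>4, 5>2, 7>2); eliminate r2.
Column A is strictly dominated by B for C (0<11, 5<12); eliminate A.
Column C is strictly dominated by B for C (0<2, 5<7); eliminate C.
Row r1 is strictly dominated by row r3 (5>0); eliminate r1.
Only (r3, B) remains, with payoff 5.

5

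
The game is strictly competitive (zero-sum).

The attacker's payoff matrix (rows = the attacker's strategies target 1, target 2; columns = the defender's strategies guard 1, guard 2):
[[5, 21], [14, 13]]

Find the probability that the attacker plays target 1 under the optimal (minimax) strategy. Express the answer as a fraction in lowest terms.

Row minima are 5 and 13, so the attacker's maximin is 13; column maxima are 14 and 21, so the defender's minimax is 14. These differ, so the equilibrium is in mixed strategies.
Let the attacker play target 1 with probability p. The defender is indifferent when 5p + 14(1−p) = 21p + 13(1−p), giving p = 1/17.

1/17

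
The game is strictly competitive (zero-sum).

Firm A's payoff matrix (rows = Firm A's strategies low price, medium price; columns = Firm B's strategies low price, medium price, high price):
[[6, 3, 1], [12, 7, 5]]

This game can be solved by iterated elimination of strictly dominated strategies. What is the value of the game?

Column medium price is strictly dominated by high price for Firm B (1<3, 5<7); eliminate medium price.
Row low price is strictly dominated by row medium price (12>6, 5>1); eliminate low price.
Column low price is strictly dominated by high price for Firm B (5<12); eliminate low price.
Only (medium price, high price) remains, with payoff 5.

5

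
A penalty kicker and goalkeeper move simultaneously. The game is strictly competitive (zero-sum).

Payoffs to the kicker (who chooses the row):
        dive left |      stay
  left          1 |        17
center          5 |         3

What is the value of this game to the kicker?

Row minima are 1 and 3, so the kicker's maximin is 3; column maxima are 5 and 17, so the goalkeeper's minimax is 5. These differ, so the equilibrium is in mixed strategies.
Let the kicker play left with probability p. The goalkeeper is indifferent when p + 5(1−p) = 17p + 3(1−p), giving p = 1/9.
Let the goalkeeper play dive left with probability q. The kicker is indifferent when q + 17(1−q) = 5q + 3(1−q), giving q = 7/9.
The value is 1·(7/9) + (17)·(2/9) = 41/9.

41/9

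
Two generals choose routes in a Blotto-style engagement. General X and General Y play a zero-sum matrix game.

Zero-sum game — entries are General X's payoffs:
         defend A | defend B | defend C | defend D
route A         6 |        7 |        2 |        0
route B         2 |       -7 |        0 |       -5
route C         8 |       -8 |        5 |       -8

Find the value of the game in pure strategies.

Row minima: 0, -7, -8 → General X's maximin is 0.
Column maxima: 8, 7, 5, 0 → General Y's minimax is 0.
They coincide at (route A, defend D), so the value is 0.

0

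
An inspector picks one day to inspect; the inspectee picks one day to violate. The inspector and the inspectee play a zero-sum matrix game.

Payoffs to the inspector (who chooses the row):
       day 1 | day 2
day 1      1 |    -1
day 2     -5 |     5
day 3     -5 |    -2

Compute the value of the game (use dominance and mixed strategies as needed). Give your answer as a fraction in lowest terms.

0

Row day 3 is strictly dominated by row day 1, so the inspector never plays it.
The remaining 2×2 game on (day 1, day 2) × (day 1, day 2) has no saddle point. Let the inspector play day 1 with probability p; indifference gives p − 5(1−p) = −p + 5(1−p), so p = 5/6.
Similarly the inspectee's optimal q on day 1 is 1/2, and the value is 1·(1/2) + (-1)·(1/2) = 0.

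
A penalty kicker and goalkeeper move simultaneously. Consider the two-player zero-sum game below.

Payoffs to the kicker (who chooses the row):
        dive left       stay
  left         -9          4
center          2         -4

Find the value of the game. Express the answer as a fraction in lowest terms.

Row minima are -9 and -4, so the kicker's maximin is -4; column maxima are 2 and 4, so the goalkeeper's minimax is 2. These differ, so the equilibrium is in mixed strategies.
Let the kicker play left with probability p. The goalkeeper is indifferent when −9p + 2(1−p) = 4p − 4(1−p), giving p = 6/19.
Let the goalkeeper play dive left with probability q. The kicker is indifferent when −9q + 4(1−q) = 2q − 4(1−q), giving q = 8/19.
The value is -9·(8/19) + (4)·(11/19) = -28/19.

-28/19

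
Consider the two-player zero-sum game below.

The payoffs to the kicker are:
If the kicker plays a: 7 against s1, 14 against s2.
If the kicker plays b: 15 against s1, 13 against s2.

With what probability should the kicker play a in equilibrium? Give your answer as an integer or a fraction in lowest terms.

Row minima are 7 and 13, so the kicker's maximin is 13; column maxima are 15 and 14, so the goalkeeper's minimax is 14. These differ, so the equilibrium is in mixed strategies.
Let the kicker play a with probability p. The goalkeeper is indifferent when 7p + 15(1−p) = 14p + 13(1−p), giving p = 2/9.

2/9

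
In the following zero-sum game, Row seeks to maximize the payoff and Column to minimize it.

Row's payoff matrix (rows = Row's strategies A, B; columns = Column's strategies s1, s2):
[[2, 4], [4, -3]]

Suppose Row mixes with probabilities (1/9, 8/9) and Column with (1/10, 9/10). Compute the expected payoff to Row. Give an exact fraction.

Against (1/10, 9/10), each row's expected payoff is A: 19/5; B: -23/10.
Taking the (1/9, 8/9)-weighted average: (1/9)·(19/5) + (8/9)·(-23/10) = -73/45.

-73/45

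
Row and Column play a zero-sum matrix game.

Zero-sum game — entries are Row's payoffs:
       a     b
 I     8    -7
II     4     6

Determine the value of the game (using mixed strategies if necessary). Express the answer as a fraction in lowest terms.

76/17

Row minima are -7 and 4, so Row's maximin is 4; column maxima are 8 and 6, so Column's minimax is 6. These differ, so the equilibrium is in mixed strategies.
Let Row play I with probability p. Column is indifferent when 8p + 4(1−p) = −7p + 6(1−p), giving p = 2/17.
Let Column play a with probability q. Row is indifferent when 8q − 7(1−q) = 4q + 6(1−q), giving q = 13/17.
The value is 8·(13/17) + (-7)·(4/17) = 76/17.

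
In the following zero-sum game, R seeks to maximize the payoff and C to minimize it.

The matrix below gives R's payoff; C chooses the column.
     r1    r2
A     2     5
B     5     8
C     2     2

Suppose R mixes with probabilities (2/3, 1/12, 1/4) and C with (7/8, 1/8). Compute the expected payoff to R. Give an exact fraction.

Against (7/8, 1/8), each row's expected payoff is A: 19/8; B: 43/8; C: 2.
Taking the (2/3, 1/12, 1/4)-weighted average: (2/3)·(19/8) + (1/12)·(43/8) + (1/4)·(2) = 81/32.

81/32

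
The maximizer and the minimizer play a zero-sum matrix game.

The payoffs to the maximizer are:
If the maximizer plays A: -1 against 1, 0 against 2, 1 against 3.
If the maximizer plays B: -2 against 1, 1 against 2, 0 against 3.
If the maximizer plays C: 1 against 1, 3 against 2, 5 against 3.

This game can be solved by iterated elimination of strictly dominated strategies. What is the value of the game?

Column 2 is strictly dominated by 1 for the minimizer (-1<0, -2<1, 1<3); eliminate 2.
Column 3 is strictly dominated by 1 for the minimizer (-1<1, -2<0, 1<5); eliminate 3.
Row B is strictly dominated by row A (-1>-2); eliminate B.
Row A is strictly dominated by row C (1>-1); eliminate A.
Only (C, 1) remains, with payoff 1.

1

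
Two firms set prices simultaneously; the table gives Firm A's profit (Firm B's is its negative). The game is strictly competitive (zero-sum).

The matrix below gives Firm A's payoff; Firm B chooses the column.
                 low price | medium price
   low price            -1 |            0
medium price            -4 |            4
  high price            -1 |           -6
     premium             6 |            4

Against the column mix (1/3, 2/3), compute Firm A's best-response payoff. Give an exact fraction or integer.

14/3

low price: (-1)·(1/3) + (0)·(2/3) = -1/3.
medium price: (-4)·(1/3) + (4)·(2/3) = 4/3.
high price: (-1)·(1/3) + (-6)·(2/3) = -13/3.
premium: (6)·(1/3) + (4)·(2/3) = 14/3.
The best pure response is premium with expected payoff 14/3.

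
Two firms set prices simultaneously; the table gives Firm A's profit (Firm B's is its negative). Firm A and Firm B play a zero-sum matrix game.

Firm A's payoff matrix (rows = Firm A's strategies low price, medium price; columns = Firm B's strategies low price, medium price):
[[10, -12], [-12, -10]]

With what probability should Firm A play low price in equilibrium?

Row minima are -12 and -12, so Firm A's maximin is -12; column maxima are 10 and -10, so Firm B's minimax is -10. These differ, so the equilibrium is in mixed strategies.
Let Firm A play low price with probability p. Firm B is indifferent when 10p − 12(1−p) = −12p − 10(1−p), giving p = 1/12.

1/12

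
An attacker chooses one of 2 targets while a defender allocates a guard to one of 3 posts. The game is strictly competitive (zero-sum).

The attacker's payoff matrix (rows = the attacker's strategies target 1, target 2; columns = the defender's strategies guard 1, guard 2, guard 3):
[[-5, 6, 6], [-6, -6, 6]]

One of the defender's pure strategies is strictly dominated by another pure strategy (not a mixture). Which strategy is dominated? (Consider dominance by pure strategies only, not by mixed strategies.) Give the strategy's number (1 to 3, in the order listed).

3

The defender prefers columns that give the attacker less. Compare guard 3 with guard 1: -5 < 6, -6 < 6.
So guard 1 strictly dominates guard 3 for the defender; guard 3 is strictly dominated.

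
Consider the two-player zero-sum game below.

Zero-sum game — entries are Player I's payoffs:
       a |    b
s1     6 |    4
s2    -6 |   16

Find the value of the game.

5

Row minima are 4 and -6, so Player I's maximin is 4; column maxima are 6 and 16, so Player II's minimax is 6. These differ, so the equilibrium is in mixed strategies.
Let Player I play s1 with probability p. Player II is indifferent when 6p − 6(1−p) = 4p + 16(1−p), giving p = 11/12.
Let Player II play a with probability q. Player I is indifferent when 6q + 4(1−q) = −6q + 16(1−q), giving q = 1/2.
The value is 6·(1/2) + (4)·(1/2) = 5.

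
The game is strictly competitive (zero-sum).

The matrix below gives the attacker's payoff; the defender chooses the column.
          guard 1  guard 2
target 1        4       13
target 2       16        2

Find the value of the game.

200/23

Row minima are 4 and 2, so the attacker's maximin is 4; column maxima are 16 and 13, so the defender's minimax is 13. These differ, so the equilibrium is in mixed strategies.
Let the attacker play target 1 with probability p. The defender is indifferent when 4p + 16(1−p) = 13p + 2(1−p), giving p = 14/23.
Let the defender play guard 1 with probability q. The attacker is indifferent when 4q + 13(1−q) = 16q + 2(1−q), giving q = 11/23.
The value is 4·(11/23) + (13)·(12/23) = 200/23.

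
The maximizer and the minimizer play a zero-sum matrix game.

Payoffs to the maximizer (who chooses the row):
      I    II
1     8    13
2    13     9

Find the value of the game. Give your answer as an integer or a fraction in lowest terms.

97/9

Row minima are 8 and 9, so the maximizer's maximin is 9; column maxima are 13 and 13, so the minimizer's minimax is 13. These differ, so the equilibrium is in mixed strategies.
Let the maximizer play 1 with probability p. The minimizer is indifferent when 8p + 13(1−p) = 13p + 9(1−p), giving p = 4/9.
Let the minimizer play I with probability q. The maximizer is indifferent when 8q + 13(1−q) = 13q + 9(1−q), giving q = 4/9.
The value is 8·(4/9) + (13)·(5/9) = 97/9.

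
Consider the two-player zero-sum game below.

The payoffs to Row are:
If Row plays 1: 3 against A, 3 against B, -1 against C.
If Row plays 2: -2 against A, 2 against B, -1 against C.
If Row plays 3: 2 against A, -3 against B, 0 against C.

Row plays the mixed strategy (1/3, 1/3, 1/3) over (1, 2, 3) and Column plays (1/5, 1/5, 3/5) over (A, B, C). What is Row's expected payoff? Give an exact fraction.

Against (1/5, 1/5, 3/5), each row's expected payoff is 1: 3/5; 2: -3/5; 3: -1/5.
Taking the (1/3, 1/3, 1/3)-weighted average: (1/3)·(3/5) + (1/3)·(-3/5) + (1/3)·(-1/5) = -1/15.

-1/15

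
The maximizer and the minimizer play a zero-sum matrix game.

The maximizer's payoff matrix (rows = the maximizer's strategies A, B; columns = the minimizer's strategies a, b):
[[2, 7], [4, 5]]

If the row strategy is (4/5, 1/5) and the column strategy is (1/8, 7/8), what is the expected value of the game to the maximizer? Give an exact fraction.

Against (1/8, 7/8), each row's expected payoff is A: 51/8; B: 39/8.
Taking the (4/5, 1/5)-weighted average: (4/5)·(51/8) + (1/5)·(39/8) = 243/40.

243/40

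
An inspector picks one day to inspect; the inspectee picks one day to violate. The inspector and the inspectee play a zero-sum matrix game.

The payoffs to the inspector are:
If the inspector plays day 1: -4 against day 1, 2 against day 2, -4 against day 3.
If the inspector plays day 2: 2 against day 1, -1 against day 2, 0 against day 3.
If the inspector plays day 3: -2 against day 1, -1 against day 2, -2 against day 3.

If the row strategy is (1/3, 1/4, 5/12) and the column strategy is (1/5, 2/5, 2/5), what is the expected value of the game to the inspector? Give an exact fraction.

Against (1/5, 2/5, 2/5), each row's expected payoff is day 1: -8/5; day 2: 0; day 3: -8/5.
Taking the (1/3, 1/4, 5/12)-weighted average: (1/3)·(-8/5) + (1/4)·(0) + (5/12)·(-8/5) = -6/5.

-6/5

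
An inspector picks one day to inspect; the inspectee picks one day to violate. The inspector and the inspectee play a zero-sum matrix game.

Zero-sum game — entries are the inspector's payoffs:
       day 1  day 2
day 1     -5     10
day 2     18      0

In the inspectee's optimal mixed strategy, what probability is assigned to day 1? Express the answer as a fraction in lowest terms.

10/33

Row minima are -5 and 0, so the inspector's maximin is 0; column maxima are 18 and 10, so the inspectee's minimax is 10. These differ, so the equilibrium is in mixed strategies.
Let the inspectee play day 1 with probability q. The inspector is indifferent when −5q + 10(1−q) = 18q, giving q = 10/33.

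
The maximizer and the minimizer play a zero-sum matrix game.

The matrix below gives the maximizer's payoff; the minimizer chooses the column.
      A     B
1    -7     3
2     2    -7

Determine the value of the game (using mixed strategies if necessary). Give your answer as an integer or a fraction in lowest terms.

-43/19

Row minima are -7 and -7, so the maximizer's maximin is -7; column maxima are 2 and 3, so the minimizer's minimax is 2. These differ, so the equilibrium is in mixed strategies.
Let the maximizer play 1 with probability p. The minimizer is indifferent when −7p + 2(1−p) = 3p − 7(1−p), giving p = 9/19.
Let the minimizer play A with probability q. The maximizer is indifferent when −7q + 3(1−q) = 2q − 7(1−q), giving q = 10/19.
The value is -7·(10/19) + (3)·(9/19) = -43/19.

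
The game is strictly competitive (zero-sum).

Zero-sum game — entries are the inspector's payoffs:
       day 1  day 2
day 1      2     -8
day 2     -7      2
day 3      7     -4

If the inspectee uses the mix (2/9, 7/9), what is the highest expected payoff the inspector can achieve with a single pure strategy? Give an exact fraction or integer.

0

day 1: (2)·(2/9) + (-8)·(7/9) = -52/9.
day 2: (-7)·(2/9) + (2)·(7/9) = 0.
day 3: (7)·(2/9) + (-4)·(7/9) = -14/9.
The best pure response is day 2 with expected payoff 0.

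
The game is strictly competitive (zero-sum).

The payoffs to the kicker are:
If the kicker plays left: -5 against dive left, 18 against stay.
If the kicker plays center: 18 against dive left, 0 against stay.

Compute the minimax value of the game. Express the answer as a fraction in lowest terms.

324/41

Row minima are -5 and 0, so the kicker's maximin is 0; column maxima are 18 and 18, so the goalkeeper's minimax is 18. These differ, so the equilibrium is in mixed strategies.
Let the kicker play left with probability p. The goalkeeper is indifferent when −5p + 18(1−p) = 18p, giving p = 18/41.
Let the goalkeeper play dive left with probability q. The kicker is indifferent when −5q + 18(1−q) = 18q, giving q = 18/41.
The value is -5·(18/41) + (18)·(23/41) = 324/41.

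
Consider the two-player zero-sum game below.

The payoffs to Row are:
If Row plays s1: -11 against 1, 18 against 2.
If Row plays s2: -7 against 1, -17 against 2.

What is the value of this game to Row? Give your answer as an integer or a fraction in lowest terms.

-313/39

Row minima are -11 and -17, so Row's maximin is -11; column maxima are -7 and 18, so Column's minimax is -7. These differ, so the equilibrium is in mixed strategies.
Let Row play s1 with probability p. Column is indifferent when −11p − 7(1−p) = 18p − 17(1−p), giving p = 10/39.
Let Column play 1 with probability q. Row is indifferent when −11q + 18(1−q) = −7q − 17(1−q), giving q = 35/39.
The value is -11·(35/39) + (18)·(4/39) = -313/39.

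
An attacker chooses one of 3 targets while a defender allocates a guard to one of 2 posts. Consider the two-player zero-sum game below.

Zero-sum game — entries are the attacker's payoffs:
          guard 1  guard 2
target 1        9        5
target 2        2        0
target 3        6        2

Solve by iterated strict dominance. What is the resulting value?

Row target 3 is strictly dominated by row target 1 (9>6, 5>2); eliminate target 3.
Row target 2 is strictly dominated by row target 1 (9>2, 5>0); eliminate target 2.
Column guard 1 is strictly dominated by guard 2 for the defender (5<9); eliminate guard 1.
Only (target 1, guard 2) remains, with payoff 5.

5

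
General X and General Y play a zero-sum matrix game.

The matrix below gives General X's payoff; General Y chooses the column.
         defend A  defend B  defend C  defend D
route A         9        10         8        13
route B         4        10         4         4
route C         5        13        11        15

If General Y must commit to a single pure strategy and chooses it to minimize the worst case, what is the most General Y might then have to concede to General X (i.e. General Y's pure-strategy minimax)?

9

The worst case (largest entry) in each column is defend A: 9, defend B: 13, defend C: 11, defend D: 15.
The best (smallest) of these is 9.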